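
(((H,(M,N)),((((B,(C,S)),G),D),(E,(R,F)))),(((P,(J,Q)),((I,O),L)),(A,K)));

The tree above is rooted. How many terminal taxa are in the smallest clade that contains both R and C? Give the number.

8

The MRCA of R and C is the node subtending ((((B,(C,S)),G),D),(E,(R,F))).
That clade contains 8 terminal taxa: B, C, D, E, F, G, R, S.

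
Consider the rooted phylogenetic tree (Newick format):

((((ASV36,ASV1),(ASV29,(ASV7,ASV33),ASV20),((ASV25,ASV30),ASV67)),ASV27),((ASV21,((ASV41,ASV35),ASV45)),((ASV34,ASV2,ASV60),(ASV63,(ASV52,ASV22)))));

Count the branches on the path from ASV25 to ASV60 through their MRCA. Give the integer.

9

The MRCA of ASV25 and ASV60 is the root of the tree.
From ASV25 up to that node: 5 branches. From ASV60 up to the same node: 4 branches. Total: 5 + 4 = 9.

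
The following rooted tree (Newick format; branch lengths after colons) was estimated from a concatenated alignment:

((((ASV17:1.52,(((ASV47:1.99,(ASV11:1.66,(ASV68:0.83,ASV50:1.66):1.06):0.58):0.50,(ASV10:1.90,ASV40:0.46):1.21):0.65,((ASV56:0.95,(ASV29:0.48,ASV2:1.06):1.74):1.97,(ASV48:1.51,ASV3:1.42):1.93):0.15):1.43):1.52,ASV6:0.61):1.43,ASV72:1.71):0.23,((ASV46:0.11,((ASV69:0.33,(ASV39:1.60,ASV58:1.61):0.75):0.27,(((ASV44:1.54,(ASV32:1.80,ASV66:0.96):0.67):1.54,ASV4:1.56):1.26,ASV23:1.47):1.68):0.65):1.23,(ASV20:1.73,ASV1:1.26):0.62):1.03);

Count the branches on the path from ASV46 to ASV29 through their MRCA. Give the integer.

The MRCA of ASV46 and ASV29 is the root of the tree.
From ASV46 up to that node: 3 branches. From ASV29 up to the same node: 8 branches. Total: 3 + 8 = 11.

11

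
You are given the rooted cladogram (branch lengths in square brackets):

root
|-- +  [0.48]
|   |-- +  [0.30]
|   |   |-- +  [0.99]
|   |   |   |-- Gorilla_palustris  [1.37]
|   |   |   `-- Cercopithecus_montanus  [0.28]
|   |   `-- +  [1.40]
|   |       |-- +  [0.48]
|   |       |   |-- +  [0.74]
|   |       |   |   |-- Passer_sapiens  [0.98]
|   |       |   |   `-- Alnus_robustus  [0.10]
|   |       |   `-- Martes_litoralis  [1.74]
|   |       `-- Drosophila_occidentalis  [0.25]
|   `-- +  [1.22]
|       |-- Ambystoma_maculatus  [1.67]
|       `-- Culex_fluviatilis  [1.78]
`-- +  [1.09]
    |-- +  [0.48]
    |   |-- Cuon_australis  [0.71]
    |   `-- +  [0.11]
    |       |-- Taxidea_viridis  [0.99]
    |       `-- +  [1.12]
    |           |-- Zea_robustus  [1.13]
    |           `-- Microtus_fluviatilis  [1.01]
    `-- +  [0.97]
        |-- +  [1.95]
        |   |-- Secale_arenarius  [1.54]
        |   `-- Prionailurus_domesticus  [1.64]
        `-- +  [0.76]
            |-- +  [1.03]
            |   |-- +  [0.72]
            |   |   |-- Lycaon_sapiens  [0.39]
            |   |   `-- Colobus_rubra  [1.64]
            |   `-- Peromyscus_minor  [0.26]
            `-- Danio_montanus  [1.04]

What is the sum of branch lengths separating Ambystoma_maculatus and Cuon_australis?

5.65

The path runs Ambystoma_maculatus → … → MRCA → … → Cuon_australis; the MRCA is the root of the tree.
Branch lengths along that path: 1.67 + 1.22 + 0.48 + 1.09 + 0.48 + 0.71 = 5.65.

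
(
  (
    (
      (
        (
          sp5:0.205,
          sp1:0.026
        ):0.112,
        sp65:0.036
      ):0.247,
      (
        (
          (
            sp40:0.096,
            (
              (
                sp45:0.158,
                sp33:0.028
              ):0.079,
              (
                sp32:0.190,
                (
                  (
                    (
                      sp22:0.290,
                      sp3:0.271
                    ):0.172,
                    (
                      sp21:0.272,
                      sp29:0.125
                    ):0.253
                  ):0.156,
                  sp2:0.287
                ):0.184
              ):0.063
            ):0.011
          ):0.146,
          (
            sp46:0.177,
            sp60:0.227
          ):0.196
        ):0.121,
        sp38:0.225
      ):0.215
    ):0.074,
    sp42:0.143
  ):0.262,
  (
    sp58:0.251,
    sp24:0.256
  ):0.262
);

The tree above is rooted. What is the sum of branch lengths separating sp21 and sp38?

The path runs sp21 → … → MRCA → … → sp38; the MRCA is the node subtending (((sp40,((sp45,sp33),(sp32,(((sp22,sp3),(sp21,sp29)),sp2)))),(sp46,sp60)),sp38).
Branch lengths along that path: 0.272 + 0.253 + 0.156 + 0.184 + 0.063 + 0.011 + 0.146 + 0.121 + 0.225 = 1.431.

1.431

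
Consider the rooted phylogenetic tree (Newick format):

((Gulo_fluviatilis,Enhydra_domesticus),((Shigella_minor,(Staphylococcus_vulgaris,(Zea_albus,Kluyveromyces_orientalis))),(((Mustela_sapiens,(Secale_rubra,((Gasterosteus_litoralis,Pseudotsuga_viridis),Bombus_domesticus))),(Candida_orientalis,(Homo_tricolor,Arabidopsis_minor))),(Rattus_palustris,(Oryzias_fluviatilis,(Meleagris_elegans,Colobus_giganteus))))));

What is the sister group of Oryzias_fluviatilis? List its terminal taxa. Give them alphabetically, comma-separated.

Colobus_giganteus, Meleagris_elegans

Oryzias_fluviatilis attaches to the tree at the node subtending (Oryzias_fluviatilis,(Meleagris_elegans,Colobus_giganteus)).
The other lineage descending from that same node — the sister group — is (Meleagris_elegans,Colobus_giganteus); its 2 tips in alphabetical order are the answer.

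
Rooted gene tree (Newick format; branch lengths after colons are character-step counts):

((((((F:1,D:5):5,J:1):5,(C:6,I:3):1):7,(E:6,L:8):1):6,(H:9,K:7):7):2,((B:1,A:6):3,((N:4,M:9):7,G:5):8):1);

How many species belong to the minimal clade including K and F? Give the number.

9

The MRCA of K and F is the node subtending (((((F,D),J),(C,I)),(E,L)),(H,K)).
That clade contains 9 terminal taxa: C, D, E, F, H, I, J, K, L.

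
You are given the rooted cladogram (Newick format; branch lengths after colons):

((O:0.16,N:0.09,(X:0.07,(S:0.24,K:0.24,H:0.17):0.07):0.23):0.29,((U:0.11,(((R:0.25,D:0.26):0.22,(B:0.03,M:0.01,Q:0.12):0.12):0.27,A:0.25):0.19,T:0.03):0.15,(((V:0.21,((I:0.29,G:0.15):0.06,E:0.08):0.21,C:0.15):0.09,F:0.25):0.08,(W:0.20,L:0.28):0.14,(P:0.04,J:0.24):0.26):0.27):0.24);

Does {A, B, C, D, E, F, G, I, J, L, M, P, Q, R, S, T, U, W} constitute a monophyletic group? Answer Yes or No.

No

The MRCA of the listed taxa is the root, so the smallest clade containing them is the whole tree.
That clade also contains H, K, N, O, V, X, which are not in the proposed group, so the group is not monophyletic.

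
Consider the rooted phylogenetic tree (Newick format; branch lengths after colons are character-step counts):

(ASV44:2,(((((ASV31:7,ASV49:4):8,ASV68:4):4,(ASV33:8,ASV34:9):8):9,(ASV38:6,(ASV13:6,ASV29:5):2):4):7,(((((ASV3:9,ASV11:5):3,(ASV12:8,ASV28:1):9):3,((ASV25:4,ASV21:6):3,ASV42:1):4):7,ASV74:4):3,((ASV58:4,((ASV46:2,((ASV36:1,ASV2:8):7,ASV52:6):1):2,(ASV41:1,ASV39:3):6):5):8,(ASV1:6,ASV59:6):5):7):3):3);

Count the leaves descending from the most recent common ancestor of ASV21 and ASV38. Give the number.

The MRCA of ASV21 and ASV38 is the node subtending (((((ASV31,ASV49),ASV68),(ASV33,ASV34)),(ASV38,(ASV13,ASV29))),(((((ASV3,ASV11),(ASV12,ASV28)),((ASV25,ASV21),ASV42)),ASV74),((ASV58,((ASV46,((ASV36,ASV2),ASV52)),(ASV41,ASV39))),(ASV1,ASV59)))).
That clade contains 25 terminal taxa: ASV1, ASV11, ASV12, ASV13, ASV2, ASV21, ASV25, ASV28, ASV29, ASV3, ASV31, ASV33, ASV34, ASV36, ASV38, ASV39, ASV41, ASV42, ASV46, ASV49, ASV52, ASV58, ASV59, ASV68, ASV74.

25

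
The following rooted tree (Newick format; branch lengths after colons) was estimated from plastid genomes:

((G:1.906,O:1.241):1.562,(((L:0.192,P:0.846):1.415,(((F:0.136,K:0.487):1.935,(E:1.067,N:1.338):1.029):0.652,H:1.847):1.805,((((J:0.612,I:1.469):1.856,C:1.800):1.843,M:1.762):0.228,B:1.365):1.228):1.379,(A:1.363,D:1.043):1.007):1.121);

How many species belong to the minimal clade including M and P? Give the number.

The MRCA of M and P is the node subtending ((L,P),(((F,K),(E,N)),H),((((J,I),C),M),B)).
That clade contains 12 terminal taxa: B, C, E, F, H, I, J, K, L, M, N, P.

12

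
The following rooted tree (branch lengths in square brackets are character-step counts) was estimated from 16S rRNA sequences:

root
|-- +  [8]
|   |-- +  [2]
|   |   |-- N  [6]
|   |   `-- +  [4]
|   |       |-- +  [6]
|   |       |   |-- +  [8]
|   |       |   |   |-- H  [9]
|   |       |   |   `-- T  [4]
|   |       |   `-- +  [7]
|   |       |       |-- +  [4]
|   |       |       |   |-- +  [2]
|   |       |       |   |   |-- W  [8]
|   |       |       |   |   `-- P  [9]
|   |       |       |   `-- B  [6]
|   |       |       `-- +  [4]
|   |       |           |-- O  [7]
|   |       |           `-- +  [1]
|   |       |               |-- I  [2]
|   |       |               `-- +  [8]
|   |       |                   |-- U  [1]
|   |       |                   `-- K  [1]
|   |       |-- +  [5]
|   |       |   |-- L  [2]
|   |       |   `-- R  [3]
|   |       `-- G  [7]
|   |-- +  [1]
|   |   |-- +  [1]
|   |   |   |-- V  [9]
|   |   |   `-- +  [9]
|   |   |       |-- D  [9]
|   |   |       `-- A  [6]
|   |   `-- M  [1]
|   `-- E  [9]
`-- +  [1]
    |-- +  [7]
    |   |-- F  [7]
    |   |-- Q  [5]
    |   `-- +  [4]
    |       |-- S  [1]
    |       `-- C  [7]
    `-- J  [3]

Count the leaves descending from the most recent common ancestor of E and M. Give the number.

The MRCA of E and M is the node subtending ((N,(((H,T),(((W,P),B),(O,(I,(U,K))))),(L,R),G)),((V,(D,A)),M),E).
That clade contains 18 terminal taxa: A, B, D, E, G, H, I, K, L, M, N, O, P, R, T, U, V, W.

18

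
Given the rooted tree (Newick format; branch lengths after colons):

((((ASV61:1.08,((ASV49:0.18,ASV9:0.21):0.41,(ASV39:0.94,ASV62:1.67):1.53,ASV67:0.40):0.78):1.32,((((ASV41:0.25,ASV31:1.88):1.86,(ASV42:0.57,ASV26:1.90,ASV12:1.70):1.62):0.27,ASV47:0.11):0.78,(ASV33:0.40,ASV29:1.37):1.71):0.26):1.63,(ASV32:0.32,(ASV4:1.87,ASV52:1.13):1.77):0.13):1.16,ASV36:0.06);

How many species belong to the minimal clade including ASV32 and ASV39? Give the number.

17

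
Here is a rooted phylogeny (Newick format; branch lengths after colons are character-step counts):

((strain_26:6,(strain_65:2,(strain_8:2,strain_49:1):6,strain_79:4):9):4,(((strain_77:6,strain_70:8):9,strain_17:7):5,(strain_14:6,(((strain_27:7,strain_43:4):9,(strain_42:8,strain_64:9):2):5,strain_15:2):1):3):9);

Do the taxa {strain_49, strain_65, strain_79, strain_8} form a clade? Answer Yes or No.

The most recent common ancestor of these taxa subtends (strain_65,(strain_8,strain_49),strain_79).
That clade has exactly 4 tips — every listed taxon and nothing else — so the group is monophyletic.

Yes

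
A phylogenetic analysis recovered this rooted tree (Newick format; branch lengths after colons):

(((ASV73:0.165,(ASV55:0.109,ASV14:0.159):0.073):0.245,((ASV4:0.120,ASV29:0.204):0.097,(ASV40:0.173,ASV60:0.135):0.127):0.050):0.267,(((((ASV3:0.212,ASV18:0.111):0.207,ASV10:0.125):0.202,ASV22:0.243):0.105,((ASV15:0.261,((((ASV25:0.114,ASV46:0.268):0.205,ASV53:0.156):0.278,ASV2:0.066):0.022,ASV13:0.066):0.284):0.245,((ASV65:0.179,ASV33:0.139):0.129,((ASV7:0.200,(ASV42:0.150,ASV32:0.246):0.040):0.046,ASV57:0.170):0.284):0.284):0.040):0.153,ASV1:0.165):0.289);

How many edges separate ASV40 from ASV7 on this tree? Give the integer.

11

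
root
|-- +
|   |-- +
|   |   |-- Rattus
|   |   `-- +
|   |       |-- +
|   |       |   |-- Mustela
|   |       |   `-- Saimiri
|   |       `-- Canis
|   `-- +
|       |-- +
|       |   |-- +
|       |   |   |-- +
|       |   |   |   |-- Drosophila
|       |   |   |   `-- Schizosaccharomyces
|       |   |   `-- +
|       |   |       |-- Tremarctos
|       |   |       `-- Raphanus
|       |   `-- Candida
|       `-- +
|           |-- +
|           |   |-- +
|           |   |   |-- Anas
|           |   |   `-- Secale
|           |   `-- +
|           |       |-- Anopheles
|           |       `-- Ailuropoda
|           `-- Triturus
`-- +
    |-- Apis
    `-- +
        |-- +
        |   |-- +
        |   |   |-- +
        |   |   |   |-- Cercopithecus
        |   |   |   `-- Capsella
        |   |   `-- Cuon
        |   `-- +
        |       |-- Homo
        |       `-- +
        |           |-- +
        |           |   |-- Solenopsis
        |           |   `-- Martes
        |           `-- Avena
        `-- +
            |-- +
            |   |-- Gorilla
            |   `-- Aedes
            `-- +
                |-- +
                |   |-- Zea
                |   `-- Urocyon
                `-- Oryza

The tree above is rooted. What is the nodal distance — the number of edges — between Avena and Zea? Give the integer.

8

The MRCA of Avena and Zea is the node subtending ((((Cercopithecus,Capsella),Cuon),(Homo,((Solenopsis,Martes),Avena))),((Gorilla,Aedes),((Zea,Urocyon),Oryza))).
From Avena up to that node: 4 branches. From Zea up to the same node: 4 branches. Total: 4 + 4 = 8.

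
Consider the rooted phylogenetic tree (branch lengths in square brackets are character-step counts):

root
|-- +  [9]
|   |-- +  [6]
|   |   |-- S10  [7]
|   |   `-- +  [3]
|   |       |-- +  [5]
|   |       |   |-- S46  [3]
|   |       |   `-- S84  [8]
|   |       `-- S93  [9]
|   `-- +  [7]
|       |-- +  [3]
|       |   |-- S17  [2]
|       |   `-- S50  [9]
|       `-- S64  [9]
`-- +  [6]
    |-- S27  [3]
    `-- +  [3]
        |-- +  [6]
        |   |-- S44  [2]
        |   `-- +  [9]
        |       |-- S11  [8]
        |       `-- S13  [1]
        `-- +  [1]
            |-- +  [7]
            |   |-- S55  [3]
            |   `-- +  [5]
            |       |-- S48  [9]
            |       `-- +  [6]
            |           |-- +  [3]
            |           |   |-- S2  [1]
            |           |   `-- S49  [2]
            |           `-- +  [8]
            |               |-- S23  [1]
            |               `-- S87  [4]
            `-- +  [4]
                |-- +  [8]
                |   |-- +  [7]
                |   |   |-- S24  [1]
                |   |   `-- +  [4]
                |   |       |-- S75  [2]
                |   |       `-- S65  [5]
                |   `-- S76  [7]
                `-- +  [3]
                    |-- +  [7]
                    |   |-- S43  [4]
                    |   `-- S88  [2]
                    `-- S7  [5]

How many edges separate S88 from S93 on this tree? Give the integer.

11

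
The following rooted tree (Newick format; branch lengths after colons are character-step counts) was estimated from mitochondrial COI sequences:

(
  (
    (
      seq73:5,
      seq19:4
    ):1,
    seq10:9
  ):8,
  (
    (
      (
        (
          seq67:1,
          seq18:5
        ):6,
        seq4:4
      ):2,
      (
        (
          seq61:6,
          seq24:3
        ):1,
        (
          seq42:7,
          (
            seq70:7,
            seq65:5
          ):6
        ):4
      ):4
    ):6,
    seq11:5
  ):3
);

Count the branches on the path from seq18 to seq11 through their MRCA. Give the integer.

5

The MRCA of seq18 and seq11 is the node subtending ((((seq67,seq18),seq4),((seq61,seq24),(seq42,(seq70,seq65)))),seq11).
From seq18 up to that node: 4 branches. From seq11 up to the same node: 1 branch. Total: 4 + 1 = 5.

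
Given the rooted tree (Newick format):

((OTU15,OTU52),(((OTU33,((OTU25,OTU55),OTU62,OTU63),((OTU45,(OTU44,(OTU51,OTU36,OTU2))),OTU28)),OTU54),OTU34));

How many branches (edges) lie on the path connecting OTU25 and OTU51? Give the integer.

8

The MRCA of OTU25 and OTU51 is the node subtending (OTU33,((OTU25,OTU55),OTU62,OTU63),((OTU45,(OTU44,(OTU51,OTU36,OTU2))),OTU28)).
From OTU25 up to that node: 3 branches. From OTU51 up to the same node: 5 branches. Total: 3 + 5 = 8.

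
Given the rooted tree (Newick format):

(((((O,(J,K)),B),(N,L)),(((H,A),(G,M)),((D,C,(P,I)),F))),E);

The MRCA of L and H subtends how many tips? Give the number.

The MRCA of L and H is the node subtending ((((O,(J,K)),B),(N,L)),(((H,A),(G,M)),((D,C,(P,I)),F))).
That clade contains 15 terminal taxa: A, B, C, D, F, G, H, I, J, K, L, M, N, O, P.

15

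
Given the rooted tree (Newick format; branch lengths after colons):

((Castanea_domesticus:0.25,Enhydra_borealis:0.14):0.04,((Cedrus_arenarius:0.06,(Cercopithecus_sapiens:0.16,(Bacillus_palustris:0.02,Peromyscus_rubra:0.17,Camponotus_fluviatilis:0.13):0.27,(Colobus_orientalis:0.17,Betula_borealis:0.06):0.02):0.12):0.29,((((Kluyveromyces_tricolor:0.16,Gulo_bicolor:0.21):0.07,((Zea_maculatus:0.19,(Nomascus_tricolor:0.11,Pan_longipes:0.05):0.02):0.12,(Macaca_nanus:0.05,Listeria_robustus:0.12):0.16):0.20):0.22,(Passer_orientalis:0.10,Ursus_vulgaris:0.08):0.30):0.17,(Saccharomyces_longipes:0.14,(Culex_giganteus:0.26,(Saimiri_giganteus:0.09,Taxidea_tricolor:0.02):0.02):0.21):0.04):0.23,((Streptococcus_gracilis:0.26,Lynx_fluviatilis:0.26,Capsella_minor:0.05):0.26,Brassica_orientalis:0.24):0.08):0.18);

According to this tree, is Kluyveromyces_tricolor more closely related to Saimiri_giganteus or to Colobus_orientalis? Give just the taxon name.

The MRCA of Kluyveromyces_tricolor and Saimiri_giganteus subtends ((((Kluyveromyces_tricolor,Gulo_bicolor),((Zea_maculatus,(Nomascus_tricolor,Pan_longipes)),(Macaca_nanus,Listeria_robustus))),(Passer_orientalis,Ursus_vulgaris)),(Saccharomyces_longipes,(Culex_giganteus,(Saimiri_giganteus,Taxidea_tricolor)))) (13 taxa).
The MRCA of Kluyveromyces_tricolor and Colobus_orientalis subtends ((Cedrus_arenarius,(Cercopithecus_sapiens,(Bacillus_palustris,Peromyscus_rubra,Camponotus_fluviatilis),(Colobus_orientalis,Betula_borealis))),((((Kluyveromyces_tricolor,Gulo_bicolor),((Zea_maculatus,(Nomascus_tricolor,Pan_longipes)),(Macaca_nanus,Listeria_robustus))),(Passer_orientalis,Ursus_vulgaris)),(Saccharomyces_longipes,(Culex_giganteus,(Saimiri_giganteus,Taxidea_tricolor)))),((Streptococcus_gracilis,Lynx_fluviatilis,Capsella_minor),Brassica_orientalis)) (24 taxa).
The first is nested inside the second, so Kluyveromyces_tricolor shares a more recent common ancestor with Saimiri_giganteus.

Saimiri_giganteus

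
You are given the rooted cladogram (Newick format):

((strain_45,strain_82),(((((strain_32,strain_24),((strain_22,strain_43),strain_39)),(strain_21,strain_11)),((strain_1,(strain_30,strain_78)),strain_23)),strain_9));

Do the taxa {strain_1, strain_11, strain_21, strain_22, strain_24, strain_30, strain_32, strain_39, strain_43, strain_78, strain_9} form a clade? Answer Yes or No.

The MRCA of the listed taxa subtends (((((strain_32,strain_24),((strain_22,strain_43),strain_39)),(strain_21,strain_11)),((strain_1,(strain_30,strain_78)),strain_23)),strain_9).
That clade also contains strain_23, which is not in the proposed group, so the group is not monophyletic.

No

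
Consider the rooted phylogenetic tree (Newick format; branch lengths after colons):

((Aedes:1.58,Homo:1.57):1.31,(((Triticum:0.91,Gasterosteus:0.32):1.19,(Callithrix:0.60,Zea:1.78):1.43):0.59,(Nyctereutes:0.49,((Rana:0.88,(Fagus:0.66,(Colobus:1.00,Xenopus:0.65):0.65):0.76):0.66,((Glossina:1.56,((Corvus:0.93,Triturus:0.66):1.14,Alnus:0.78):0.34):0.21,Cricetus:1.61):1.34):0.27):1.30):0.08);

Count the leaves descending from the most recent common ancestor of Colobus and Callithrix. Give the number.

14

The MRCA of Colobus and Callithrix is the node subtending (((Triticum,Gasterosteus),(Callithrix,Zea)),(Nyctereutes,((Rana,(Fagus,(Colobus,Xenopus))),((Glossina,((Corvus,Triturus),Alnus)),Cricetus)))).
That clade contains 14 terminal taxa: Alnus, Callithrix, Colobus, Corvus, Cricetus, Fagus, Gasterosteus, Glossina, Nyctereutes, Rana, Triticum, Triturus, Xenopus, Zea.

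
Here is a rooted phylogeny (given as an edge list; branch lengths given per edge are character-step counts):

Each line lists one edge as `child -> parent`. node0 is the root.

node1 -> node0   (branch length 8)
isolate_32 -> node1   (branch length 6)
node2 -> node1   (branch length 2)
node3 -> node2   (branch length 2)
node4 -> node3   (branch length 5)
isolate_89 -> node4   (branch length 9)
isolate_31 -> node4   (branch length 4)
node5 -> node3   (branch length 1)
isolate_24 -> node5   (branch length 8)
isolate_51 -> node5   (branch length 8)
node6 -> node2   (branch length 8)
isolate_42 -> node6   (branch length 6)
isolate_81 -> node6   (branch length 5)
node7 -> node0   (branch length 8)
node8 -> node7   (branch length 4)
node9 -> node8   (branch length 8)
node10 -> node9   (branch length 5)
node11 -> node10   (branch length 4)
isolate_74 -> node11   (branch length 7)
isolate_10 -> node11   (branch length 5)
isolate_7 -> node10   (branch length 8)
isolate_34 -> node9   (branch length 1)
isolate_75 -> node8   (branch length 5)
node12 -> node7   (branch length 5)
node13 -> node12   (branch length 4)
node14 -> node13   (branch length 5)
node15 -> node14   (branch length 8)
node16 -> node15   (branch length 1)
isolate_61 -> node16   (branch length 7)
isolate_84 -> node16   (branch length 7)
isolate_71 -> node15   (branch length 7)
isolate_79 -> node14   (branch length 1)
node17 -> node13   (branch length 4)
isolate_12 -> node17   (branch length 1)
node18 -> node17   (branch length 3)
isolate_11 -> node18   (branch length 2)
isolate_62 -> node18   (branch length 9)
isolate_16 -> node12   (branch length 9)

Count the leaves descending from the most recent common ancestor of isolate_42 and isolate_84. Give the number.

20

The MRCA of isolate_42 and isolate_84 is the root, so the clade is the entire tree.
That clade contains 20 terminal taxa: isolate_10, isolate_11, isolate_12, isolate_16, isolate_24, isolate_31, isolate_32, isolate_34, isolate_42, isolate_51, isolate_61, isolate_62, isolate_7, isolate_71, isolate_74, isolate_75, isolate_79, isolate_81, isolate_84, isolate_89.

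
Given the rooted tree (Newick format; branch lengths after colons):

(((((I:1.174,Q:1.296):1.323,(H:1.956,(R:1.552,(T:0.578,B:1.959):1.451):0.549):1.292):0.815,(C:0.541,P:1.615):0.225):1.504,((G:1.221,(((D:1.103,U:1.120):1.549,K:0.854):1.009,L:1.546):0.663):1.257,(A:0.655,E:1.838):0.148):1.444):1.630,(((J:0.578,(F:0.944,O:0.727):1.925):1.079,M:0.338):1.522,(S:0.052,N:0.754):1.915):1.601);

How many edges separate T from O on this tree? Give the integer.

12

The MRCA of T and O is the root of the tree.
From T up to that node: 7 branches. From O up to the same node: 5 branches. Total: 7 + 5 = 12.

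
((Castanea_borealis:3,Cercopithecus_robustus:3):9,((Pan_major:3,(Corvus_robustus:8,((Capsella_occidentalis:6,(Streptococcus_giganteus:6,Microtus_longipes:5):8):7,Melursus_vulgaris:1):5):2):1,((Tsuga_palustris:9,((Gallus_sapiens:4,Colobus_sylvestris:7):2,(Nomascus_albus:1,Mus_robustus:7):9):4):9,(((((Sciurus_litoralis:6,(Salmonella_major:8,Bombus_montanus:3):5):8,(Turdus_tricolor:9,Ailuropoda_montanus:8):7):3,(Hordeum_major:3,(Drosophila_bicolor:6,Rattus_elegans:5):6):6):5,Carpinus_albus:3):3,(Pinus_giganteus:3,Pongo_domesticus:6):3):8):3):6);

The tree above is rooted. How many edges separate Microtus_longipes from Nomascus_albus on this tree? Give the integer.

11

The MRCA of Microtus_longipes and Nomascus_albus is the node subtending ((Pan_major,(Corvus_robustus,((Capsella_occidentalis,(Streptococcus_giganteus,Microtus_longipes)),Melursus_vulgaris))),((Tsuga_palustris,((Gallus_sapiens,Colobus_sylvestris),(Nomascus_albus,Mus_robustus))),(((((Sciurus_litoralis,(Salmonella_major,Bombus_montanus)),(Turdus_tricolor,Ailuropoda_montanus)),(Hordeum_major,(Drosophila_bicolor,Rattus_elegans))),Carpinus_albus),(Pinus_giganteus,Pongo_domesticus)))).
From Microtus_longipes up to that node: 6 branches. From Nomascus_albus up to the same node: 5 branches. Total: 6 + 5 = 11.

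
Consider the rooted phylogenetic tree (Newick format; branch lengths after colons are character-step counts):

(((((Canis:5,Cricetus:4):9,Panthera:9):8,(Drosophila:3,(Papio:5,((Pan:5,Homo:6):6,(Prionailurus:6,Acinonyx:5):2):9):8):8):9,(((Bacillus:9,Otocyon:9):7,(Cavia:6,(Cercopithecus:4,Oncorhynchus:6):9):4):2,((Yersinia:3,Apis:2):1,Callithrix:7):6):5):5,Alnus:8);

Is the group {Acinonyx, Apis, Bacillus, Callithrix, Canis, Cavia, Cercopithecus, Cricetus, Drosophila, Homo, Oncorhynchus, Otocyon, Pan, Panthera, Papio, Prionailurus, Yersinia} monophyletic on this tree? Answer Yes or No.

The most recent common ancestor of these taxa subtends ((((Canis,Cricetus),Panthera),(Drosophila,(Papio,((Pan,Homo),(Prionailurus,Acinonyx))))),(((Bacillus,Otocyon),(Cavia,(Cercopithecus,Oncorhynchus))),((Yersinia,Apis),Callithrix))).
That clade has exactly 17 tips — every listed taxon and nothing else — so the group is monophyletic.

Yes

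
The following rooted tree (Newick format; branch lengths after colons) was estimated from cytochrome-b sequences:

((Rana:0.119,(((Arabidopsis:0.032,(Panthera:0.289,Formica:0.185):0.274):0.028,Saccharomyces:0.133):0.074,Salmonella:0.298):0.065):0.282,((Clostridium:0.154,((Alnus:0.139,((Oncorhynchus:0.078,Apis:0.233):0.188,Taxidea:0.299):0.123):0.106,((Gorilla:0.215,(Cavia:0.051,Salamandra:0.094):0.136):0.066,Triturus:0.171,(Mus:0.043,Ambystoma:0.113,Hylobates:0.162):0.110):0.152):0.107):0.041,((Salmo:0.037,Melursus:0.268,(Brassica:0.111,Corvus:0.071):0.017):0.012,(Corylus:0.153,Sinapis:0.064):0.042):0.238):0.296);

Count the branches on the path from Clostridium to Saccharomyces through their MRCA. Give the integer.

7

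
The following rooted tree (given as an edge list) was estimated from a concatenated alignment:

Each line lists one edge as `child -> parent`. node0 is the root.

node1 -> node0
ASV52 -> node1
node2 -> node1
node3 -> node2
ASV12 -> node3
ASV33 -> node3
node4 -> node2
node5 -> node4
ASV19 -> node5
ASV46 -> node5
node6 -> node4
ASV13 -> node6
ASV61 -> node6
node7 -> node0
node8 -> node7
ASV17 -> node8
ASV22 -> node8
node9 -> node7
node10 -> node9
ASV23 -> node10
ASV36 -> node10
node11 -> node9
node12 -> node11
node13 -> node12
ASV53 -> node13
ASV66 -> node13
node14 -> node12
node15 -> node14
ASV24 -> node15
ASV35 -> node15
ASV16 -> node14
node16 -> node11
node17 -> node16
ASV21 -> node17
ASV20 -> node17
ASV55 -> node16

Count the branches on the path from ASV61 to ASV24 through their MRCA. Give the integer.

12

The MRCA of ASV61 and ASV24 is the root of the tree.
From ASV61 up to that node: 5 branches. From ASV24 up to the same node: 7 branches. Total: 5 + 7 = 12.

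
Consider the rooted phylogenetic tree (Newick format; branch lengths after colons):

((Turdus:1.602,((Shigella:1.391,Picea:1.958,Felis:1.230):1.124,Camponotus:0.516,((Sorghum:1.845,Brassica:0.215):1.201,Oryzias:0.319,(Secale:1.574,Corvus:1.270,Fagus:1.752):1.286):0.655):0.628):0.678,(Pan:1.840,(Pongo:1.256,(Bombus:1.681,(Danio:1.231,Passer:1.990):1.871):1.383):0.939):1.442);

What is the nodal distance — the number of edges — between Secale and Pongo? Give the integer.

8

The MRCA of Secale and Pongo is the root of the tree.
From Secale up to that node: 5 branches. From Pongo up to the same node: 3 branches. Total: 5 + 3 = 8.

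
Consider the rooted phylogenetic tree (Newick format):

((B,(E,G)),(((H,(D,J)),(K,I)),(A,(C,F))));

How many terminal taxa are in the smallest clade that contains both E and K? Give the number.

11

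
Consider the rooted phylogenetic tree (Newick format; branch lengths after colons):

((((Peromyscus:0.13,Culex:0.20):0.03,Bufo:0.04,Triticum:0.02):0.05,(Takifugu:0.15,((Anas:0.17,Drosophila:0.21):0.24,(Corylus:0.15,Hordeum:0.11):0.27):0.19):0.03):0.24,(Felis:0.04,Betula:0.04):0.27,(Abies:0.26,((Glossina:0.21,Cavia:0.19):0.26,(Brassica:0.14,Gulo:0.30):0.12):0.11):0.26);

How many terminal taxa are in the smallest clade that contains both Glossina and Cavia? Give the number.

2

The MRCA of Glossina and Cavia is the node subtending (Glossina,Cavia).
That clade contains 2 terminal taxa: Cavia, Glossina.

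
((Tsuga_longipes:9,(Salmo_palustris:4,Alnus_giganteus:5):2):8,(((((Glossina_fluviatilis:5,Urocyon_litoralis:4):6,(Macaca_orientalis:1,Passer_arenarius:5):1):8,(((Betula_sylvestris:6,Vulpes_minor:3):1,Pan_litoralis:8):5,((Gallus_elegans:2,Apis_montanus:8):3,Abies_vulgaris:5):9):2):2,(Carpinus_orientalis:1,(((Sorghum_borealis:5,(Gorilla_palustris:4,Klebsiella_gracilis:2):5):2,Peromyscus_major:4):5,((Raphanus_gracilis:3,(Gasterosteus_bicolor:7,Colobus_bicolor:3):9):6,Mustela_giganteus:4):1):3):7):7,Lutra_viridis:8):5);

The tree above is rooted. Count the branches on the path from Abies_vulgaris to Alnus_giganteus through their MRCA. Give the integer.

The MRCA of Abies_vulgaris and Alnus_giganteus is the root of the tree.
From Abies_vulgaris up to that node: 6 branches. From Alnus_giganteus up to the same node: 3 branches. Total: 6 + 3 = 9.

9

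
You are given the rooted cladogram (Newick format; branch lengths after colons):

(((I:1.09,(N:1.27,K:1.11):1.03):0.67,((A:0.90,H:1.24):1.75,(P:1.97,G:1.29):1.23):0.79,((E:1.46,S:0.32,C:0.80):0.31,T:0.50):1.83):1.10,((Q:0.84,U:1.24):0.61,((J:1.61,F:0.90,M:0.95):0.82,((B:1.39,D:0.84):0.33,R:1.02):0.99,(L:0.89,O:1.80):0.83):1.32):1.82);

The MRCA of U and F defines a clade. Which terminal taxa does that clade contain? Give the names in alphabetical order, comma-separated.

Tracing U: it sits inside (Q,U).
Tracing F: it sits inside (J,F,M).
The smallest clade enclosing both is ((Q,U),((J,F,M),((B,D),R),(L,O))); the answer is its 10 terminal taxa in alphabetical order.

B, D, F, J, L, M, O, Q, R, U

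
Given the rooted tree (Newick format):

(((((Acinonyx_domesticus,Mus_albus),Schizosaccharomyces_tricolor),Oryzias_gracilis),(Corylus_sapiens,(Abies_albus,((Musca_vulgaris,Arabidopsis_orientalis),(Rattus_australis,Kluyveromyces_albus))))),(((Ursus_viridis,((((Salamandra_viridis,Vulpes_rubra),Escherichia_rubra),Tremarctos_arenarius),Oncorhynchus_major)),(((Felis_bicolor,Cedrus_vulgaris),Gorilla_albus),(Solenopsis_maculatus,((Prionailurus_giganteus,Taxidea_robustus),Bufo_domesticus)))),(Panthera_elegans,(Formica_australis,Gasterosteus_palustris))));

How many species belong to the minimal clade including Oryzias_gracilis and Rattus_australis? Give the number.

10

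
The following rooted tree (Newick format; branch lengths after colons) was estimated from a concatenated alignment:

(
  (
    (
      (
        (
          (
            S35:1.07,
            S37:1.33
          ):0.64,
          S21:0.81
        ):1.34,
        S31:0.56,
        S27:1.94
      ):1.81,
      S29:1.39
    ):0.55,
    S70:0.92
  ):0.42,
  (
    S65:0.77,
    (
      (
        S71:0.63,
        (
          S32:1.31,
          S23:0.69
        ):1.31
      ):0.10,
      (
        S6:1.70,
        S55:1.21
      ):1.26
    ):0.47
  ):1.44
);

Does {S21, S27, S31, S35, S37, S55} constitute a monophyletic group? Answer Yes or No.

No

The MRCA of the listed taxa is the root, so the smallest clade containing them is the whole tree.
That clade also contains S23, S29, S32, S6, S65, S70, S71, which are not in the proposed group, so the group is not monophyletic.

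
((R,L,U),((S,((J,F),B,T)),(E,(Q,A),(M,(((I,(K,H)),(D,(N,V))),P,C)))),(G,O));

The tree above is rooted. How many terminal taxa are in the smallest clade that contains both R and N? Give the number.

The MRCA of R and N is the root, so the clade is the entire tree.
That clade contains 22 terminal taxa: A, B, C, D, E, F, G, H, I, J, K, L, M, N, O, P, Q, R, S, T, U, V.

22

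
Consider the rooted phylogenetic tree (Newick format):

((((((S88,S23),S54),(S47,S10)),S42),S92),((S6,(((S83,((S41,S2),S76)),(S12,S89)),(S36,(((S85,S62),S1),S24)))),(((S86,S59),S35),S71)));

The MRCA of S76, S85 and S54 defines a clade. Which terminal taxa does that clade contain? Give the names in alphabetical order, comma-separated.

S1, S10, S12, S2, S23, S24, S35, S36, S41, S42, S47, S54, S59, S6, S62, S71, S76, S83, S85, S86, S88, S89, S92

Tracing S76: it sits inside ((S41,S2),S76).
Tracing S85: it sits inside (S85,S62).
Tracing S54: it sits inside ((S88,S23),S54).
The smallest clade enclosing all 3 is the whole tree (their MRCA is the root), so the answer is all 23 tips in alphabetical order.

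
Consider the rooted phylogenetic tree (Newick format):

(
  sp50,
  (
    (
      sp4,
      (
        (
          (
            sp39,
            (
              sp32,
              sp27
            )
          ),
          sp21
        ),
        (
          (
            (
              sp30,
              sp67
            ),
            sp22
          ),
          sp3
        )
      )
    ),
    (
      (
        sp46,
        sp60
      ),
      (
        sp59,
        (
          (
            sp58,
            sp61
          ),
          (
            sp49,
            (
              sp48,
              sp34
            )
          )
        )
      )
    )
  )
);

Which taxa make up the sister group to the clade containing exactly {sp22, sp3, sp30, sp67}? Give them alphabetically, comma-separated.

The clade containing exactly {sp22, sp3, sp30, sp67} attaches to the tree at the node subtending (((sp39,(sp32,sp27)),sp21),(((sp30,sp67),sp22),sp3)).
The other lineage descending from that same node — the sister group — is ((sp39,(sp32,sp27)),sp21); its 4 tips in alphabetical order are the answer.

sp21, sp27, sp32, sp39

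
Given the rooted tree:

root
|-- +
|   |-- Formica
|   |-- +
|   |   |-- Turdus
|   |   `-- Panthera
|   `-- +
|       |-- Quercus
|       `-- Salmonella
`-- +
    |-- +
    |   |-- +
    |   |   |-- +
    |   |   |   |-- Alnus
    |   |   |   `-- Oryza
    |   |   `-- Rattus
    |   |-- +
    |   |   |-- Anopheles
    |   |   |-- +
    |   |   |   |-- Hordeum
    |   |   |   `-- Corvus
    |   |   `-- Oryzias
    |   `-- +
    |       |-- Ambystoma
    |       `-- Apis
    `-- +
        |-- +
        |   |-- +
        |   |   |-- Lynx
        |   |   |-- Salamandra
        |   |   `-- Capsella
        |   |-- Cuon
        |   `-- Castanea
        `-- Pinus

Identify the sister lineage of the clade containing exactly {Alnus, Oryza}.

Rattus

The clade containing exactly {Alnus, Oryza} attaches to the tree at the node subtending ((Alnus,Oryza),Rattus).
The other lineage descending from that same node — the sister group — is the single tip Rattus.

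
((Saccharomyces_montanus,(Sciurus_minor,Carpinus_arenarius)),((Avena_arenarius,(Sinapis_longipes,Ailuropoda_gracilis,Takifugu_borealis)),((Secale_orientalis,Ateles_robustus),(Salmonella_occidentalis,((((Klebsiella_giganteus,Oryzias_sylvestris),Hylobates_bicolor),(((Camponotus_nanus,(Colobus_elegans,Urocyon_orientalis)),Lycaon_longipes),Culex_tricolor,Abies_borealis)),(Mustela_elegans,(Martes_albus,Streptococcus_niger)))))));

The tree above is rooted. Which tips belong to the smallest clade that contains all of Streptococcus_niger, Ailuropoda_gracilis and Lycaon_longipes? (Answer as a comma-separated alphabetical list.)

Tracing Streptococcus_niger: it sits inside (Martes_albus,Streptococcus_niger).
Tracing Ailuropoda_gracilis: it sits inside (Sinapis_longipes,Ailuropoda_gracilis,Takifugu_borealis).
Tracing Lycaon_longipes: it sits inside ((Camponotus_nanus,(Colobus_elegans,Urocyon_orientalis)),Lycaon_longipes).
The smallest clade enclosing all 3 is ((Avena_arenarius,(Sinapis_longipes,Ailuropoda_gracilis,Takifugu_borealis)),((Secale_orientalis,Ateles_robustus),(Salmonella_occidentalis,((((Klebsiella_giganteus,Oryzias_sylvestris),Hylobates_bicolor),(((Camponotus_nanus,(Colobus_elegans,Urocyon_orientalis)),Lycaon_longipes),Culex_tricolor,Abies_borealis)),(Mustela_elegans,(Martes_albus,Streptococcus_niger)))))); the answer is its 19 terminal taxa in alphabetical order.

Abies_borealis, Ailuropoda_gracilis, Ateles_robustus, Avena_arenarius, Camponotus_nanus, Colobus_elegans, Culex_tricolor, Hylobates_bicolor, Klebsiella_giganteus, Lycaon_longipes, Martes_albus, Mustela_elegans, Oryzias_sylvestris, Salmonella_occidentalis, Secale_orientalis, Sinapis_longipes, Streptococcus_niger, Takifugu_borealis, Urocyon_orientalis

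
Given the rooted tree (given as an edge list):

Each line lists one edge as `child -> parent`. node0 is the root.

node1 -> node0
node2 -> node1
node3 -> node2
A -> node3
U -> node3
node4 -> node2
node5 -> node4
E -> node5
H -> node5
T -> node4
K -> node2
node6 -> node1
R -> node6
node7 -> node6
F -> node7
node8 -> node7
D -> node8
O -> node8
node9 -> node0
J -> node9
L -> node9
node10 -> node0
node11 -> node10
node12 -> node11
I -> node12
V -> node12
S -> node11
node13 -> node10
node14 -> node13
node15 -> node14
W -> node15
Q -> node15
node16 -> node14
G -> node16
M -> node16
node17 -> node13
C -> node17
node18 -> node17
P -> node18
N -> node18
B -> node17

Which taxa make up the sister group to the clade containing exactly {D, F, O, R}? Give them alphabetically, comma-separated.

A, E, H, K, T, U

The clade containing exactly {D, F, O, R} attaches to the tree at the node subtending (((A,U),((E,H),T),K),(R,(F,(D,O)))).
The other lineage descending from that same node — the sister group — is ((A,U),((E,H),T),K); its 6 tips in alphabetical order are the answer.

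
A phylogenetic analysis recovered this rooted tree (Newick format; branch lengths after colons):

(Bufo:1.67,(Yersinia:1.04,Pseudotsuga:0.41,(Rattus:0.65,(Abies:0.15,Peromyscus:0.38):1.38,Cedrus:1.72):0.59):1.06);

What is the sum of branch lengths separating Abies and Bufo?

4.85

The path runs Abies → … → MRCA → … → Bufo; the MRCA is the root of the tree.
Branch lengths along that path: 0.15 + 1.38 + 0.59 + 1.06 + 1.67 = 4.85.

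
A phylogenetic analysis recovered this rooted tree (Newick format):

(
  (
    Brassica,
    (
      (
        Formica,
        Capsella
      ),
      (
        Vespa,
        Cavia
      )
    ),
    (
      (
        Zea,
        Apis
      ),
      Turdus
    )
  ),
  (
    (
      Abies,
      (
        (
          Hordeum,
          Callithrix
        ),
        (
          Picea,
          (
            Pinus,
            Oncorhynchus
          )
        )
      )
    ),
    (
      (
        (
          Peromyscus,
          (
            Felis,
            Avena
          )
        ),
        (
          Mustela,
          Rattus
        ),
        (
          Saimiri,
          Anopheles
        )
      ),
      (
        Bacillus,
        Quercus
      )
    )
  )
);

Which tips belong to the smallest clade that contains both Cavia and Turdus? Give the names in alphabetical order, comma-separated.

Tracing Cavia: it sits inside (Vespa,Cavia).
Tracing Turdus: it sits inside ((Zea,Apis),Turdus).
The smallest clade enclosing both is (Brassica,((Formica,Capsella),(Vespa,Cavia)),((Zea,Apis),Turdus)); the answer is its 8 terminal taxa in alphabetical order.

Apis, Brassica, Capsella, Cavia, Formica, Turdus, Vespa, Zea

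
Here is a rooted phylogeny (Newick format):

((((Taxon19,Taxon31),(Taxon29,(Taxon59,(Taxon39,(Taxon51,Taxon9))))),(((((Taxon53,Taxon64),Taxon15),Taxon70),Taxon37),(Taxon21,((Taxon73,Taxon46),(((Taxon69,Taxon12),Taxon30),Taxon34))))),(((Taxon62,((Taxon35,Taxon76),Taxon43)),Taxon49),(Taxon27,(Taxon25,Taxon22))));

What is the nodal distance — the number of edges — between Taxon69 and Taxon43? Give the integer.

The MRCA of Taxon69 and Taxon43 is the root of the tree.
From Taxon69 up to that node: 8 branches. From Taxon43 up to the same node: 5 branches. Total: 8 + 5 = 13.

13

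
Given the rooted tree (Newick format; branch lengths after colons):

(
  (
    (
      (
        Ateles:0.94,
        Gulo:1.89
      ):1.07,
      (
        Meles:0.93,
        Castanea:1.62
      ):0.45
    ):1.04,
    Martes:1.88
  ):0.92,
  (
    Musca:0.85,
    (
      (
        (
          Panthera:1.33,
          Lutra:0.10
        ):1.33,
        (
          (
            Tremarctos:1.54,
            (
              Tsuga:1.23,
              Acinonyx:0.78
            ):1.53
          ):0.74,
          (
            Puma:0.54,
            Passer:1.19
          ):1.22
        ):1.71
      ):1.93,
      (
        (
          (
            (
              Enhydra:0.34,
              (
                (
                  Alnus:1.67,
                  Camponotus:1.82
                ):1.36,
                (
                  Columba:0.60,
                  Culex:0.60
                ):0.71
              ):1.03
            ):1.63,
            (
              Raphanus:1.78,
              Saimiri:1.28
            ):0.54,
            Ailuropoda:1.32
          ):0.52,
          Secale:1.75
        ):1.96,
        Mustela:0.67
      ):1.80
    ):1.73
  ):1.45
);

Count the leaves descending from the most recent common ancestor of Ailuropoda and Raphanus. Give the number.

8

The MRCA of Ailuropoda and Raphanus is the node subtending ((Enhydra,((Alnus,Camponotus),(Columba,Culex))),(Raphanus,Saimiri),Ailuropoda).
That clade contains 8 terminal taxa: Ailuropoda, Alnus, Camponotus, Columba, Culex, Enhydra, Raphanus, Saimiri.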